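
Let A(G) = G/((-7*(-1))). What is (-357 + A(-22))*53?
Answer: -133613/7 ≈ -19088.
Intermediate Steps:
A(G) = G/7
(-357 + A(-22))*53 = (-357 + (1/7)*(-22))*53 = (-357 - 22/7)*53 = -2521/7*53 = -133613/7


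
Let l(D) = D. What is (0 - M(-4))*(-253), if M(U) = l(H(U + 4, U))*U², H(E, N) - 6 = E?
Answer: 24288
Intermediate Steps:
H(E, N) = 6 + E
M(U) = U²*(10 + U) (M(U) = (6 + (U + 4))*U² = (6 + (4 + U))*U² = (10 + U)*U² = U²*(10 + U))
(0 - M(-4))*(-253) = (0 - (-4)²*(10 - 4))*(-253) = (0 - 16*6)*(-253) = (0 - 1*96)*(-253) = (0 - 96)*(-253) = -96*(-253) = 24288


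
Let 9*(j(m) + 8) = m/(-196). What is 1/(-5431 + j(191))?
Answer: -1764/9594587 ≈ -0.00018385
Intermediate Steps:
j(m) = -8 - m/1764 (j(m) = -8 + (m/(-196))/9 = -8 + (m*(-1/196))/9 = -8 + (-m/196)/9 = -8 - m/1764)
1/(-5431 + j(191)) = 1/(-5431 + (-8 - 1/1764*191)) = 1/(-5431 + (-8 - 191/1764)) = 1/(-5431 - 14303/1764) = 1/(-9594587/1764) = -1764/9594587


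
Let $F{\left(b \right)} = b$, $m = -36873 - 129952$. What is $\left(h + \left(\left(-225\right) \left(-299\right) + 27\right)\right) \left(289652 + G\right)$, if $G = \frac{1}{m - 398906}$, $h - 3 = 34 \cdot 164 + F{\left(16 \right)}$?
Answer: $\frac{3981758444231689}{188577} \approx 2.1115 \cdot 10^{10}$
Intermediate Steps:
$m = -166825$ ($m = -36873 - 129952 = -166825$)
$h = 5595$ ($h = 3 + \left(34 \cdot 164 + 16\right) = 3 + \left(5576 + 16\right) = 3 + 5592 = 5595$)
$G = - \frac{1}{565731}$ ($G = \frac{1}{-166825 - 398906} = \frac{1}{-565731} = - \frac{1}{565731} \approx -1.7676 \cdot 10^{-6}$)
$\left(h + \left(\left(-225\right) \left(-299\right) + 27\right)\right) \left(289652 + G\right) = \left(5595 + \left(\left(-225\right) \left(-299\right) + 27\right)\right) \left(289652 - \frac{1}{565731}\right) = \left(5595 + \left(67275 + 27\right)\right) \frac{163865115611}{565731} = \left(5595 + 67302\right) \frac{163865115611}{565731} = 72897 \cdot \frac{163865115611}{565731} = \frac{3981758444231689}{188577}$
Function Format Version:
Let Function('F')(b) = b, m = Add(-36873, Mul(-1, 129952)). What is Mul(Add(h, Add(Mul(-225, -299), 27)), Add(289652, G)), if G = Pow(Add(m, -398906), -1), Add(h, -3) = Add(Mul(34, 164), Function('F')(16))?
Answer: Rational(3981758444231689, 188577) ≈ 2.1115e+10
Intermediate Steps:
m = -166825 (m = Add(-36873, -129952) = -166825)
h = 5595 (h = Add(3, Add(Mul(34, 164), 16)) = Add(3, Add(5576, 16)) = Add(3, 5592) = 5595)
G = Rational(-1, 565731) (G = Pow(Add(-166825, -398906), -1) = Pow(-565731, -1) = Rational(-1, 565731) ≈ -1.7676e-6)
Mul(Add(h, Add(Mul(-225, -299), 27)), Add(289652, G)) = Mul(Add(5595, Add(Mul(-225, -299), 27)), Add(289652, Rational(-1, 565731))) = Mul(Add(5595, Add(67275, 27)), Rational(163865115611, 565731)) = Mul(Add(5595, 67302), Rational(163865115611, 565731)) = Mul(72897, Rational(163865115611, 565731)) = Rational(3981758444231689, 188577)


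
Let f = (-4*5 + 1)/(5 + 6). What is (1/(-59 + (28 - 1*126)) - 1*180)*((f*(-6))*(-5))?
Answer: 16108770/1727 ≈ 9327.6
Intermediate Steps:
f = -19/11 (f = (-20 + 1)/11 = -19*1/11 = -19/11 ≈ -1.7273)
(1/(-59 + (28 - 1*126)) - 1*180)*((f*(-6))*(-5)) = (1/(-59 + (28 - 1*126)) - 1*180)*(-19/11*(-6)*(-5)) = (1/(-59 + (28 - 126)) - 180)*((114/11)*(-5)) = (1/(-59 - 98) - 180)*(-570/11) = (1/(-157) - 180)*(-570/11) = (-1/157 - 180)*(-570/11) = -28261/157*(-570/11) = 16108770/1727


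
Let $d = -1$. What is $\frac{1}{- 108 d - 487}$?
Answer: $- \frac{1}{379} \approx -0.0026385$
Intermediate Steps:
$\frac{1}{- 108 d - 487} = \frac{1}{\left(-108\right) \left(-1\right) - 487} = \frac{1}{108 - 487} = \frac{1}{-379} = - \frac{1}{379}$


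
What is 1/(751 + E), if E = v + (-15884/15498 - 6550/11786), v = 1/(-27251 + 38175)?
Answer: 498842897868/373842565666481 ≈ 0.0013344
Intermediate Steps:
v = 1/10924 ≈ 9.1542e-5
E = -788450632387/498842897868 (E = 1/10924 + (-15884/15498 - 6550/11786) = 1/10924 + (-15884*1/15498 - 6550*1/11786) = 1/10924 + (-7942/7749 - 3275/5893) = 1/10924 - 72180181/45664857 = -788450632387/498842897868 ≈ -1.5806)
1/(751 + E) = 1/(751 - 788450632387/498842897868) = 1/(373842565666481/498842897868) = 498842897868/373842565666481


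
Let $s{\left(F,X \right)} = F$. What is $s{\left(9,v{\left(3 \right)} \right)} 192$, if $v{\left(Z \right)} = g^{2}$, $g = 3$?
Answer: $1728$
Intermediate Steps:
$v{\left(Z \right)} = 9$ ($v{\left(Z \right)} = 3^{2} = 9$)
$s{\left(9,v{\left(3 \right)} \right)} 192 = 9 \cdot 192 = 1728$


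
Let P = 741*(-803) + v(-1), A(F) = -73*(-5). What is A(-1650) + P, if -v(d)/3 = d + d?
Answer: -594652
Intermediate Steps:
A(F) = 365
v(d) = -6*d (v(d) = -3*(d + d) = -6*d)
P = -595017 (P = 741*(-803) - 6*(-1) = -595023 + 6 = -595017)
A(-1650) + P = 365 - 595017 = -594652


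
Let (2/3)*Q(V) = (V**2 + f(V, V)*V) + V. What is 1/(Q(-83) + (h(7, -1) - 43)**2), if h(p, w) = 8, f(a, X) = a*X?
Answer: -2/1692493 ≈ -1.1817e-6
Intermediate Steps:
f(a, X) = X*a
Q(V) = 3*V/2 + 3*V**2/2 + 3*V**3/2 (Q(V) = 3*((V**2 + (V*V)*V) + V)/2 = 3*((V**2 + V**2*V) + V)/2 = 3*((V**2 + V**3) + V)/2 = 3*(V + V**2 + V**3)/2 = 3*V/2 + 3*V**2/2 + 3*V**3/2)
1/(Q(-83) + (h(7, -1) - 43)**2) = 1/((3/2)*(-83)*(1 - 83 + (-83)**2) + (8 - 43)**2) = 1/((3/2)*(-83)*(1 - 83 + 6889) + (-35)**2) = 1/((3/2)*(-83)*6807 + 1225) = 1/(-1694943/2 + 1225) = 1/(-1692493/2) = -2/1692493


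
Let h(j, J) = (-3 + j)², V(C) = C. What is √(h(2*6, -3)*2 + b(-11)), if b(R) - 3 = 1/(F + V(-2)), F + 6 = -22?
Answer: 7*√3030/30 ≈ 12.844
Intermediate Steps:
F = -28 (F = -6 - 22 = -28)
b(R) = 89/30 (b(R) = 3 + 1/(-28 - 2) = 3 + 1/(-30) = 3 - 1/30 = 89/30)
√(h(2*6, -3)*2 + b(-11)) = √((-3 + 2*6)²*2 + 89/30) = √((-3 + 12)²*2 + 89/30) = √(9²*2 + 89/30) = √(81*2 + 89/30) = √(162 + 89/30) = √(4949/30) = 7*√3030/30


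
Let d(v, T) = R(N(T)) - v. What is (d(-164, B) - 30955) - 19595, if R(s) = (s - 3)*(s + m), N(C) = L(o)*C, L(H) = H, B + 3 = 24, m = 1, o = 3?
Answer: -46546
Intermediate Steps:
B = 21 (B = -3 + 24 = 21)
N(C) = 3*C
R(s) = (1 + s)*(-3 + s) (R(s) = (s - 3)*(s + 1) = (-3 + s)*(1 + s) = (1 + s)*(-3 + s))
d(v, T) = -3 - v - 6*T + 9*T² (d(v, T) = (-3 + (3*T)² - 6*T) - v = (-3 + 9*T² - 6*T) - v = (-3 - 6*T + 9*T²) - v = -3 - v - 6*T + 9*T²)
(d(-164, B) - 30955) - 19595 = ((-3 - 1*(-164) - 6*21 + 9*21²) - 30955) - 19595 = ((-3 + 164 - 126 + 9*441) - 30955) - 19595 = ((-3 + 164 - 126 + 3969) - 30955) - 19595 = (4004 - 30955) - 19595 = -26951 - 19595 = -46546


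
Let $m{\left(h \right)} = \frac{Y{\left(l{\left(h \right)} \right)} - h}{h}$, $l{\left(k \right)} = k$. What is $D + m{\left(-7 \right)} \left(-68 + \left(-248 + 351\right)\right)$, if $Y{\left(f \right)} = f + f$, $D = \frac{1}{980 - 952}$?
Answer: $\frac{981}{28} \approx 35.036$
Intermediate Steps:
$D = \frac{1}{28} \approx 0.035714$
$Y{\left(f \right)} = 2 f$
$m{\left(h \right)} = 1$ ($m{\left(h \right)} = \frac{2 h - h}{h} = \frac{h}{h} = 1$)
$D + m{\left(-7 \right)} \left(-68 + \left(-248 + 351\right)\right) = \frac{1}{28} + 1 \left(-68 + \left(-248 + 351\right)\right) = \frac{1}{28} + 1 \left(-68 + 103\right) = \frac{1}{28} + 1 \cdot 35 = \frac{1}{28} + 35 = \frac{981}{28}$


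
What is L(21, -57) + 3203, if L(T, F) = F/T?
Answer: 22402/7 ≈ 3200.3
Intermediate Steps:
L(21, -57) + 3203 = -57/21 + 3203 = -57*1/21 + 3203 = -19/7 + 3203 = 22402/7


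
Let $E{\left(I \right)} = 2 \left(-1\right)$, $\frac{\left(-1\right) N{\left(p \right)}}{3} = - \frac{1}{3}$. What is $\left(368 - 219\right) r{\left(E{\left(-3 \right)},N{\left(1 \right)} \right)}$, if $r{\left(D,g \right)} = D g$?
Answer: $-298$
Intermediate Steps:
$N{\left(p \right)} = 1$ ($N{\left(p \right)} = - 3 \left(- \frac{1}{3}\right) = - 3 \left(\left(-1\right) \frac{1}{3}\right) = \left(-3\right) \left(- \frac{1}{3}\right) = 1$)
$E{\left(I \right)} = -2$
$\left(368 - 219\right) r{\left(E{\left(-3 \right)},N{\left(1 \right)} \right)} = \left(368 - 219\right) \left(\left(-2\right) 1\right) = 149 \left(-2\right) = -298$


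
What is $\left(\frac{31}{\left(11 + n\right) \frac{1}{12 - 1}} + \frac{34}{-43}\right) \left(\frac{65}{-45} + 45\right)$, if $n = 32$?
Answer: $\frac{120344}{387} \approx 310.97$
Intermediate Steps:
$\left(\frac{31}{\left(11 + n\right) \frac{1}{12 - 1}} + \frac{34}{-43}\right) \left(\frac{65}{-45} + 45\right) = \left(\frac{31}{\left(11 + 32\right) \frac{1}{12 - 1}} + \frac{34}{-43}\right) \left(\frac{65}{-45} + 45\right) = \left(\frac{31}{43 \cdot \frac{1}{11}} + 34 \left(- \frac{1}{43}\right)\right) \left(65 \left(- \frac{1}{45}\right) + 45\right) = \left(\frac{31}{43 \cdot \frac{1}{11}} - \frac{34}{43}\right) \left(- \frac{13}{9} + 45\right) = \left(\frac{31}{\frac{43}{11}} - \frac{34}{43}\right) \frac{392}{9} = \left(31 \cdot \frac{11}{43} - \frac{34}{43}\right) \frac{392}{9} = \left(\frac{341}{43} - \frac{34}{43}\right) \frac{392}{9} = \frac{307}{43} \cdot \frac{392}{9} = \frac{120344}{387}$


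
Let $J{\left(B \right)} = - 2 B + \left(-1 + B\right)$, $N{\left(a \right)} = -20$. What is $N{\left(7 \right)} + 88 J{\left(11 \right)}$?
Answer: $-1076$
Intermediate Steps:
$J{\left(B \right)} = -1 - B$
$N{\left(7 \right)} + 88 J{\left(11 \right)} = -20 + 88 \left(-1 - 11\right) = -20 + 88 \left(-12\right) = -20 - 1056 = -1076$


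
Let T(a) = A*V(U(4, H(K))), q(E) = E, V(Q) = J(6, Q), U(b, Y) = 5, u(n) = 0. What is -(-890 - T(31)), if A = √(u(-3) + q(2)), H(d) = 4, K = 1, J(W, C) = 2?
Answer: 890 + 2*√2 ≈ 892.83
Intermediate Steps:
V(Q) = 2
A = √2 (A = √(0 + 2) = √2 ≈ 1.4142)
T(a) = 2*√2 (T(a) = √2*2 = 2*√2)
-(-890 - T(31)) = -(-890 - 2*√2) = 890 + 2*√2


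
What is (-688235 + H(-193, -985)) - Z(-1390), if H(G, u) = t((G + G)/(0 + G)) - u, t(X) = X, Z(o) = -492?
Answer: -686756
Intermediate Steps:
H(G, u) = 2 - u (H(G, u) = (G + G)/(0 + G) - u = (2*G)/G - u = 2 - u)
(-688235 + H(-193, -985)) - Z(-1390) = (-688235 + (2 - 1*(-985))) - 1*(-492) = (-688235 + (2 + 985)) + 492 = (-688235 + 987) + 492 = -687248 + 492 = -686756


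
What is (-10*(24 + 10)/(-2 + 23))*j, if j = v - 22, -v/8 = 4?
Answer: 6120/7 ≈ 874.29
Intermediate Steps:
v = -32 (v = -8*4 = -32)
j = -54 (j = -32 - 22 = -54)
(-10*(24 + 10)/(-2 + 23))*j = -10*(24 + 10)/(-2 + 23)*(-54) = -340/21*(-54) = 6120/7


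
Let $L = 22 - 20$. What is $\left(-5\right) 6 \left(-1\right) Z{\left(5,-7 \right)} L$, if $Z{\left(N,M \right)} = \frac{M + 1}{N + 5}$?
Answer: $-36$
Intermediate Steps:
$L = 2$
$Z{\left(N,M \right)} = \frac{1 + M}{5 + N}$
$\left(-5\right) 6 \left(-1\right) Z{\left(5,-7 \right)} L = \left(-5\right) 6 \left(-1\right) \frac{1 - 7}{5 + 5} \cdot 2 = \left(-30\right) \left(-1\right) \frac{1}{10} \left(-6\right) 2 = 30 \cdot \frac{1}{10} \left(-6\right) 2 = 30 \left(- \frac{3}{5}\right) 2 = \left(-18\right) 2 = -36$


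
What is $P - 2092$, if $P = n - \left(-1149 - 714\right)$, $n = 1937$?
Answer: $1708$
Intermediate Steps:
$P = 3800$ ($P = 1937 - \left(-1149 - 714\right) = 1937 - -1863 = 1937 + 1863 = 3800$)
$P - 2092 = 3800 - 2092 = 1708$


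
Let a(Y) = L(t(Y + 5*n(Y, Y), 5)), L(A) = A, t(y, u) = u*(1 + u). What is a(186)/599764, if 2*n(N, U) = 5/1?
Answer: 15/299882 ≈ 5.0020e-5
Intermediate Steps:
n(N, U) = 5/2 (n(N, U) = (5/1)/2 = (5*1)/2 = (½)*5 = 5/2)
a(Y) = 30 (a(Y) = 5*(1 + 5) = 5*6 = 30)
a(186)/599764 = 30/599764 = 30*(1/599764) = 15/299882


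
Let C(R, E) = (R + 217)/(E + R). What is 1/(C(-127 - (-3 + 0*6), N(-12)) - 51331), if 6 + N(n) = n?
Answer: -142/7289095 ≈ -1.9481e-5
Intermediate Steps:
N(n) = -6 + n
C(R, E) = (217 + R)/(E + R)
1/(C(-127 - (-3 + 0*6), N(-12)) - 51331) = 1/((217 + (-127 - (-3 + 0*6)))/((-6 - 12) + (-127 - (-3 + 0*6))) - 51331) = 1/((217 + (-127 - (-3 + 0)))/(-18 + (-127 - (-3 + 0))) - 51331) = 1/((217 + (-127 - 1*(-3)))/(-18 + (-127 - 1*(-3))) - 51331) = 1/((217 + (-127 + 3))/(-18 + (-127 + 3)) - 51331) = 1/((217 - 124)/(-18 - 124) - 51331) = 1/(93/(-142) - 51331) = 1/(-1/142*93 - 51331) = 1/(-93/142 - 51331) = 1/(-7289095/142) = -142/7289095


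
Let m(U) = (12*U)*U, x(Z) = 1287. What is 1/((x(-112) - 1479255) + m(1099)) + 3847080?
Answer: 50072223719521/13015644 ≈ 3.8471e+6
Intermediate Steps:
m(U) = 12*U²
1/((x(-112) - 1479255) + m(1099)) + 3847080 = 1/((1287 - 1479255) + 12*1099²) + 3847080 = 1/(-1477968 + 12*1207801) + 3847080 = 1/(-1477968 + 14493612) + 3847080 = 1/13015644 + 3847080 = 50072223719521/13015644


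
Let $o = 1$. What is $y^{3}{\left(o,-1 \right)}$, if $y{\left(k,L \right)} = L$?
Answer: $-1$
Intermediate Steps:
$y^{3}{\left(o,-1 \right)} = \left(-1\right)^{3} = -1$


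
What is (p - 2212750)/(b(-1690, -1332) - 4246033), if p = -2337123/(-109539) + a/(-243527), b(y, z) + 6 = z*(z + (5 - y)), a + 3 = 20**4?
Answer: 19675370838878104/42054736494128805 ≈ 0.46785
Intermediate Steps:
a = 159997 (a = -3 + 20**4 = -3 + 160000 = 159997)
b(y, z) = -6 + z*(5 + z - y) (b(y, z) = -6 + z*(z + (5 - y)) = -6 + z*(5 + z - y))
p = 183875547146/8891901351 (p = -2337123/(-109539) + 159997/(-243527) = -2337123*(-1/109539) + 159997*(-1/243527) = 779041/36513 - 159997/243527 = 183875547146/8891901351 ≈ 20.679)
(p - 2212750)/(b(-1690, -1332) - 4246033) = (183875547146/8891901351 - 2212750)/((-6 + (-1332)**2 + 5*(-1332) - 1*(-1690)*(-1332)) - 4246033) = -19675370838878104/(8891901351*((-6 + 1774224 - 6660 - 2251080) - 4246033)) = -19675370838878104/(8891901351*(-483522 - 4246033)) = -19675370838878104/8891901351/(-4729555) = -19675370838878104/8891901351*(-1/4729555) = 19675370838878104/42054736494128805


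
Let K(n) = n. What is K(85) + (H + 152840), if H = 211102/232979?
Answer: 35628524677/232979 ≈ 1.5293e+5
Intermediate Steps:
H = 211102/232979 (H = 211102*(1/232979) = 211102/232979 ≈ 0.90610)
K(85) + (H + 152840) = 85 + (211102/232979 + 152840) = 85 + 35608721462/232979 = 35628524677/232979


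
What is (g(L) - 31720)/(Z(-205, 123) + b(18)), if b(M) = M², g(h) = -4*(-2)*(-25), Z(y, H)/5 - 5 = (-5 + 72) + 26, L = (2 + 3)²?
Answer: -15960/407 ≈ -39.214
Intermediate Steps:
L = 25 (L = 5² = 25)
Z(y, H) = 490 (Z(y, H) = 25 + 5*((-5 + 72) + 26) = 25 + 5*(67 + 26) = 25 + 5*93 = 25 + 465 = 490)
g(h) = -200 (g(h) = 8*(-25) = -200)
(g(L) - 31720)/(Z(-205, 123) + b(18)) = (-200 - 31720)/(490 + 18²) = -31920/(490 + 324) = -31920/814 = -31920*1/814 = -15960/407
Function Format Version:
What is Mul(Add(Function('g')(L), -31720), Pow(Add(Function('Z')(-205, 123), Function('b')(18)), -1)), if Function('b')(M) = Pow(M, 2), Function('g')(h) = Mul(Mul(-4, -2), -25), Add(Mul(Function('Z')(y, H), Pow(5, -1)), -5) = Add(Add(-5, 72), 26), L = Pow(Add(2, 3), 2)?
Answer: Rational(-15960, 407) ≈ -39.214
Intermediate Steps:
L = 25 (L = Pow(5, 2) = 25)
Function('Z')(y, H) = 490 (Function('Z')(y, H) = Add(25, Mul(5, Add(Add(-5, 72), 26))) = Add(25, Mul(5, Add(67, 26))) = Add(25, Mul(5, 93)) = Add(25, 465) = 490)
Function('g')(h) = -200 (Function('g')(h) = Mul(8, -25) = -200)
Mul(Add(Function('g')(L), -31720), Pow(Add(Function('Z')(-205, 123), Function('b')(18)), -1)) = Mul(Add(-200, -31720), Pow(Add(490, Pow(18, 2)), -1)) = Mul(-31920, Pow(Add(490, 324), -1)) = Mul(-31920, Pow(814, -1)) = Mul(-31920, Rational(1, 814)) = Rational(-15960, 407)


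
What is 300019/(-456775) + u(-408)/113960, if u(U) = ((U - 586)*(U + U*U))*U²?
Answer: -110131402470259/456775 ≈ -2.4111e+8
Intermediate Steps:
u(U) = U²*(-586 + U)*(U + U²) (u(U) = ((-586 + U)*(U + U²))*U² = U²*(-586 + U)*(U + U²))
300019/(-456775) + u(-408)/113960 = 300019/(-456775) + ((-408)³*(-586 + (-408)² - 585*(-408)))/113960 = 300019*(-1/456775) - 67917312*(-586 + 166464 + 238680)*(1/113960) = -300019/456775 - 67917312*404558*(1/113960) = -300019/456775 - 27476491908096*1/113960 = -300019/456775 - 1205532288/5 = -110131402470259/456775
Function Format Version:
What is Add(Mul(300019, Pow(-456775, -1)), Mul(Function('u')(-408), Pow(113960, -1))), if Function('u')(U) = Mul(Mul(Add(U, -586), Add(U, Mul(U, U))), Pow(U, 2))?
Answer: Rational(-110131402470259, 456775) ≈ -2.4111e+8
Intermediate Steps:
Function('u')(U) = Mul(Pow(U, 2), Add(-586, U), Add(U, Pow(U, 2))) (Function('u')(U) = Mul(Mul(Add(-586, U), Add(U, Pow(U, 2))), Pow(U, 2)) = Mul(Pow(U, 2), Add(-586, U), Add(U, Pow(U, 2))))
Add(Mul(300019, Pow(-456775, -1)), Mul(Function('u')(-408), Pow(113960, -1))) = Add(Mul(300019, Pow(-456775, -1)), Mul(Mul(Pow(-408, 3), Add(-586, Pow(-408, 2), Mul(-585, -408))), Pow(113960, -1))) = Add(Mul(300019, Rational(-1, 456775)), Mul(Mul(-67917312, Add(-586, 166464, 238680)), Rational(1, 113960))) = Add(Rational(-300019, 456775), Mul(Mul(-67917312, 404558), Rational(1, 113960))) = Add(Rational(-300019, 456775), Mul(-27476491908096, Rational(1, 113960))) = Add(Rational(-300019, 456775), Rational(-1205532288, 5)) = Rational(-110131402470259, 456775)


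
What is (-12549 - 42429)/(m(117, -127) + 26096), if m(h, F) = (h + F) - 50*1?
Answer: -27489/13018 ≈ -2.1116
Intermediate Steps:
m(h, F) = -50 + F + h (m(h, F) = (F + h) - 50 = -50 + F + h)
(-12549 - 42429)/(m(117, -127) + 26096) = (-12549 - 42429)/((-50 - 127 + 117) + 26096) = -54978/(-60 + 26096) = -54978/26036 = -54978*1/26036 = -27489/13018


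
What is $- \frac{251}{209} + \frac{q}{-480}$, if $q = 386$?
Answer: $- \frac{100577}{50160} \approx -2.0051$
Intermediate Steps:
$- \frac{251}{209} + \frac{q}{-480} = - \frac{251}{209} + \frac{386}{-480} = \left(-251\right) \frac{1}{209} + 386 \left(- \frac{1}{480}\right) = - \frac{251}{209} - \frac{193}{240} = - \frac{100577}{50160}$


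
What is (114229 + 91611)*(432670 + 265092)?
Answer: 143627330080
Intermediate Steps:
(114229 + 91611)*(432670 + 265092) = 205840*697762 = 143627330080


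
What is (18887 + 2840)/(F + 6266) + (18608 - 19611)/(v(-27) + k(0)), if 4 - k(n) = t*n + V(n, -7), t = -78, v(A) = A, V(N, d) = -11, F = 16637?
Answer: 23232433/274836 ≈ 84.532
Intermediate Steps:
k(n) = 15 + 78*n (k(n) = 4 - (-78*n - 11) = 4 - (-11 - 78*n) = 4 + (11 + 78*n) = 15 + 78*n)
(18887 + 2840)/(F + 6266) + (18608 - 19611)/(v(-27) + k(0)) = (18887 + 2840)/(16637 + 6266) + (18608 - 19611)/(-27 + (15 + 78*0)) = 21727/22903 - 1003/(-27 + (15 + 0)) = 21727*(1/22903) - 1003/(-27 + 15) = 21727/22903 - 1003/(-12) = 21727/22903 - 1003*(-1/12) = 21727/22903 + 1003/12 = 23232433/274836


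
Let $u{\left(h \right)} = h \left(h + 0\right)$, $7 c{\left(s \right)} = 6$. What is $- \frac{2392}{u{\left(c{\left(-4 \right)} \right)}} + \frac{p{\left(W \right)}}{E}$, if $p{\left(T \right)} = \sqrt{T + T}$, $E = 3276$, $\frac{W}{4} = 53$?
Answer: $- \frac{29302}{9} + \frac{\sqrt{106}}{1638} \approx -3255.8$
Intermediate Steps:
$W = 212$ ($W = 4 \cdot 53 = 212$)
$c{\left(s \right)} = \frac{6}{7}$ ($c{\left(s \right)} = \frac{1}{7} \cdot 6 = \frac{6}{7}$)
$u{\left(h \right)} = h^{2}$ ($u{\left(h \right)} = h h = h^{2}$)
$p{\left(T \right)} = \sqrt{2} \sqrt{T}$ ($p{\left(T \right)} = \sqrt{2 T} = \sqrt{2} \sqrt{T}$)
$- \frac{2392}{u{\left(c{\left(-4 \right)} \right)}} + \frac{p{\left(W \right)}}{E} = - \frac{2392}{\left(\frac{6}{7}\right)^{2}} + \frac{\sqrt{2} \sqrt{212}}{3276} = - \frac{2392}{\frac{36}{49}} + \sqrt{2} \cdot 2 \sqrt{53} \cdot \frac{1}{3276} = \left(-2392\right) \frac{49}{36} + 2 \sqrt{106} \cdot \frac{1}{3276} = - \frac{29302}{9} + \frac{\sqrt{106}}{1638}$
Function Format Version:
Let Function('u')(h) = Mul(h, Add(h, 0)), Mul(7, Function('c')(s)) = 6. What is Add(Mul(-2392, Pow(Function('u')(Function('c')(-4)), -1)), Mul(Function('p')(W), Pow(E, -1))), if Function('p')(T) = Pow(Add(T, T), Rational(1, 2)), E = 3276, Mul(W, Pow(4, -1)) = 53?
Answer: Add(Rational(-29302, 9), Mul(Rational(1, 1638), Pow(106, Rational(1, 2)))) ≈ -3255.8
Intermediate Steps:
W = 212 (W = Mul(4, 53) = 212)
Function('c')(s) = Rational(6, 7) (Function('c')(s) = Mul(Rational(1, 7), 6) = Rational(6, 7))
Function('u')(h) = Pow(h, 2) (Function('u')(h) = Mul(h, h) = Pow(h, 2))
Function('p')(T) = Mul(Pow(2, Rational(1, 2)), Pow(T, Rational(1, 2))) (Function('p')(T) = Pow(Mul(2, T), Rational(1, 2)) = Mul(Pow(2, Rational(1, 2)), Pow(T, Rational(1, 2))))
Add(Mul(-2392, Pow(Function('u')(Function('c')(-4)), -1)), Mul(Function('p')(W), Pow(E, -1))) = Add(Mul(-2392, Pow(Pow(Rational(6, 7), 2), -1)), Mul(Mul(Pow(2, Rational(1, 2)), Pow(212, Rational(1, 2))), Pow(3276, -1))) = Add(Mul(-2392, Pow(Rational(36, 49), -1)), Mul(Mul(Pow(2, Rational(1, 2)), Mul(2, Pow(53, Rational(1, 2)))), Rational(1, 3276))) = Add(Mul(-2392, Rational(49, 36)), Mul(Mul(2, Pow(106, Rational(1, 2))), Rational(1, 3276))) = Add(Rational(-29302, 9), Mul(Rational(1, 1638), Pow(106, Rational(1, 2))))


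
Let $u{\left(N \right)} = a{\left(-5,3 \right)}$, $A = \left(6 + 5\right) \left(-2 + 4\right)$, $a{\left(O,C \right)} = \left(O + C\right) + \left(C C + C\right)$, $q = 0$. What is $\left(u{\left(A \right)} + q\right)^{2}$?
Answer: $100$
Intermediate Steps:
$a{\left(O,C \right)} = O + C^{2} + 2 C$ ($a{\left(O,C \right)} = \left(C + O\right) + \left(C^{2} + C\right) = \left(C + O\right) + \left(C + C^{2}\right) = O + C^{2} + 2 C$)
$A = 22$ ($A = 11 \cdot 2 = 22$)
$u{\left(N \right)} = 10$ ($u{\left(N \right)} = -5 + 3^{2} + 2 \cdot 3 = -5 + 9 + 6 = 10$)
$\left(u{\left(A \right)} + q\right)^{2} = \left(10 + 0\right)^{2} = 10^{2} = 100$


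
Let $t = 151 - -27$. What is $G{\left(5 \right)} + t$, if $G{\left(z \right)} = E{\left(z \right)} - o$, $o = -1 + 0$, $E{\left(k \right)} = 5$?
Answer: $184$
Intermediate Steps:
$t = 178$ ($t = 151 + 27 = 178$)
$o = -1$
$G{\left(z \right)} = 6$ ($G{\left(z \right)} = 5 - -1 = 5 + 1 = 6$)
$G{\left(5 \right)} + t = 6 + 178 = 184$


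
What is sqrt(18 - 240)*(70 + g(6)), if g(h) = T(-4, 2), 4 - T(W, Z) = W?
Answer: 78*I*sqrt(222) ≈ 1162.2*I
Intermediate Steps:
T(W, Z) = 4 - W
g(h) = 8 (g(h) = 4 - 1*(-4) = 4 + 4 = 8)
sqrt(18 - 240)*(70 + g(6)) = sqrt(18 - 240)*(70 + 8) = sqrt(-222)*78 = (I*sqrt(222))*78 = 78*I*sqrt(222)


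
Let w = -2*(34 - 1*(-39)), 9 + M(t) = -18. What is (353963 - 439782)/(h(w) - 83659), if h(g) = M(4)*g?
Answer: 85819/79717 ≈ 1.0765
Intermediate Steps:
M(t) = -27 (M(t) = -9 - 18 = -27)
w = -146 (w = -2*(34 + 39) = -2*73 = -146)
h(g) = -27*g
(353963 - 439782)/(h(w) - 83659) = (353963 - 439782)/(-27*(-146) - 83659) = -85819/(3942 - 83659) = -85819/(-79717) = -85819*(-1/79717) = 85819/79717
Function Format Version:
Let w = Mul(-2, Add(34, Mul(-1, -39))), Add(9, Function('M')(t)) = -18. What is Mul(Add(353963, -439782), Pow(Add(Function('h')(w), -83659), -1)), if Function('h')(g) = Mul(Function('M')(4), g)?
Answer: Rational(85819, 79717) ≈ 1.0765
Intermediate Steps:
Function('M')(t) = -27 (Function('M')(t) = Add(-9, -18) = -27)
w = -146 (w = Mul(-2, Add(34, 39)) = Mul(-2, 73) = -146)
Function('h')(g) = Mul(-27, g)
Mul(Add(353963, -439782), Pow(Add(Function('h')(w), -83659), -1)) = Mul(Add(353963, -439782), Pow(Add(Mul(-27, -146), -83659), -1)) = Mul(-85819, Pow(Add(3942, -83659), -1)) = Mul(-85819, Pow(-79717, -1)) = Mul(-85819, Rational(-1, 79717)) = Rational(85819, 79717)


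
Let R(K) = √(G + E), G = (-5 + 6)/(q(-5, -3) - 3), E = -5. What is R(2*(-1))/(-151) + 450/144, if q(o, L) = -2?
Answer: 25/8 - I*√130/755 ≈ 3.125 - 0.015102*I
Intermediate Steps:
G = -⅕ (G = (-5 + 6)/(-2 - 3) = 1/(-5) = 1*(-⅕) = -⅕ ≈ -0.20000)
R(K) = I*√130/5 (R(K) = √(-⅕ - 5) = √(-26/5) = I*√130/5)
R(2*(-1))/(-151) + 450/144 = (I*√130/5)/(-151) + 450/144 = (I*√130/5)*(-1/151) + 450*(1/144) = -I*√130/755 + 25/8 = 25/8 - I*√130/755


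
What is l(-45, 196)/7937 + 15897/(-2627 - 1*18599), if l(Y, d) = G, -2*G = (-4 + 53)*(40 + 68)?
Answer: -182338485/168470762 ≈ -1.0823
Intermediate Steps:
G = -2646 (G = -(-4 + 53)*(40 + 68)/2 = -49*108/2 = -½*5292 = -2646)
l(Y, d) = -2646
l(-45, 196)/7937 + 15897/(-2627 - 1*18599) = -2646/7937 + 15897/(-2627 - 1*18599) = -2646*1/7937 + 15897/(-2627 - 18599) = -2646/7937 + 15897/(-21226) = -2646/7937 + 15897*(-1/21226) = -2646/7937 - 15897/21226 = -182338485/168470762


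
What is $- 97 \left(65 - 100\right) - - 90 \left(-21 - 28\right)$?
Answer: $-1015$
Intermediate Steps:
$- 97 \left(65 - 100\right) - - 90 \left(-21 - 28\right) = \left(-97\right) \left(-35\right) - \left(-90\right) \left(-49\right) = 3395 - 4410 = -1015$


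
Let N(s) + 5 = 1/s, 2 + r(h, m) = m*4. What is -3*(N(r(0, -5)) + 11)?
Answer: -393/22 ≈ -17.864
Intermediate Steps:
r(h, m) = -2 + 4*m (r(h, m) = -2 + m*4 = -2 + 4*m)
N(s) = -5 + 1/s
-3*(N(r(0, -5)) + 11) = -3*((-5 + 1/(-2 + 4*(-5))) + 11) = -3*((-5 + 1/(-2 - 20)) + 11) = -3*((-5 + 1/(-22)) + 11) = -3*((-5 - 1/22) + 11) = -3*(-111/22 + 11) = -3*131/22 = -393/22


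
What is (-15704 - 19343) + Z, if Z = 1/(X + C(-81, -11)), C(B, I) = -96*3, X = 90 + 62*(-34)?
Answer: -80818383/2306 ≈ -35047.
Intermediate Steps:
X = -2018 (X = 90 - 2108 = -2018)
C(B, I) = -288
Z = -1/2306 (Z = 1/(-2018 - 288) = 1/(-2306) = -1/2306 ≈ -0.00043365)
(-15704 - 19343) + Z = (-15704 - 19343) - 1/2306 = -35047 - 1/2306 = -80818383/2306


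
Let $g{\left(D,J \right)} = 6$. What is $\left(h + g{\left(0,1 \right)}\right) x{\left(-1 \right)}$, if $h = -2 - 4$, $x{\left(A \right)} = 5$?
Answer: $0$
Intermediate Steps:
$h = -6$
$\left(h + g{\left(0,1 \right)}\right) x{\left(-1 \right)} = \left(-6 + 6\right) 5 = 0 \cdot 5 = 0$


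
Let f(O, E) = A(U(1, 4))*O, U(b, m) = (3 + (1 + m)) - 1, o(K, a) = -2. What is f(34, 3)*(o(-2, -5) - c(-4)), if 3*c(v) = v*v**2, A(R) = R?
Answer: 13804/3 ≈ 4601.3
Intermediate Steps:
U(b, m) = 3 + m (U(b, m) = (4 + m) - 1 = 3 + m)
f(O, E) = 7*O (f(O, E) = (3 + 4)*O = 7*O)
c(v) = v**3/3 (c(v) = (v*v**2)/3 = v**3/3)
f(34, 3)*(o(-2, -5) - c(-4)) = (7*34)*(-2 - (-4)**3/3) = 238*(-2 - (-64)/3) = 238*(-2 - 1*(-64/3)) = 238*(-2 + 64/3) = 238*(58/3) = 13804/3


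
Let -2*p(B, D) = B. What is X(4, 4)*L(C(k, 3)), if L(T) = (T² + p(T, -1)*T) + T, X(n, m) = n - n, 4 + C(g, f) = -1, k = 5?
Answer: 0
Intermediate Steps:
p(B, D) = -B/2
C(g, f) = -5 (C(g, f) = -4 - 1 = -5)
X(n, m) = 0
L(T) = T + T²/2 (L(T) = (T² + (-T/2)*T) + T = (T² - T²/2) + T = T²/2 + T = T + T²/2)
X(4, 4)*L(C(k, 3)) = 0*((½)*(-5)*(2 - 5)) = 0*((½)*(-5)*(-3)) = 0*(15/2) = 0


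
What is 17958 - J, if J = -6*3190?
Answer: 37098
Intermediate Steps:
J = -19140
17958 - J = 17958 - 1*(-19140) = 17958 + 19140 = 37098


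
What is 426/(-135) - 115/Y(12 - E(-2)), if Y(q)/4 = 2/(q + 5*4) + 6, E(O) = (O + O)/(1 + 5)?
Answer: -46919/5940 ≈ -7.8988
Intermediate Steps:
E(O) = O/3 (E(O) = (2*O)/6 = (2*O)*(⅙) = O/3)
Y(q) = 24 + 8/(20 + q) (Y(q) = 4*(2/(q + 5*4) + 6) = 4*(2/(q + 20) + 6) = 4*(2/(20 + q) + 6) = 4*(6 + 2/(20 + q)) = 24 + 8/(20 + q))
426/(-135) - 115/Y(12 - E(-2)) = 426/(-135) - 115*(20 + (12 - (-2)/3))/(8*(61 + 3*(12 - (-2)/3))) = 426*(-1/135) - 115*(20 + (12 - 1*(-⅔)))/(8*(61 + 3*(12 - 1*(-⅔)))) = -142/45 - 115*(20 + (12 + ⅔))/(8*(61 + 3*(12 + ⅔))) = -142/45 - 115*(20 + 38/3)/(8*(61 + 3*(38/3))) = -142/45 - 115*49/(12*(61 + 38)) = -142/45 - 115/(8*(3/98)*99) = -142/45 - 115/1188/49 = -142/45 - 115*49/1188 = -142/45 - 5635/1188 = -46919/5940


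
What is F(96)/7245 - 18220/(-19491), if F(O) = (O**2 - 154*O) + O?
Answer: 2816572/15690255 ≈ 0.17951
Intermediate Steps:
F(O) = O**2 - 153*O
F(96)/7245 - 18220/(-19491) = (96*(-153 + 96))/7245 - 18220/(-19491) = (96*(-57))*(1/7245) - 18220*(-1/19491) = -5472*1/7245 + 18220/19491 = -608/805 + 18220/19491 = 2816572/15690255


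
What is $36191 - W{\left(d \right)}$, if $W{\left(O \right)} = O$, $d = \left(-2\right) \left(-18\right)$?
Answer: $36155$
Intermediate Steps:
$d = 36$
$36191 - W{\left(d \right)} = 36191 - 36 = 36155$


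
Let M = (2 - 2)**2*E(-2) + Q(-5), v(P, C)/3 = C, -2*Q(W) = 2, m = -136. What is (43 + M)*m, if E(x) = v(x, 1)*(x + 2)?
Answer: -5712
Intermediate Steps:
Q(W) = -1 (Q(W) = -1/2*2 = -1)
v(P, C) = 3*C
E(x) = 6 + 3*x (E(x) = (3*1)*(x + 2) = 3*(2 + x) = 6 + 3*x)
M = -1 (M = (2 - 2)**2*(6 + 3*(-2)) - 1 = 0**2*(6 - 6) - 1 = 0*0 - 1 = 0 - 1 = -1)
(43 + M)*m = (43 - 1)*(-136) = 42*(-136) = -5712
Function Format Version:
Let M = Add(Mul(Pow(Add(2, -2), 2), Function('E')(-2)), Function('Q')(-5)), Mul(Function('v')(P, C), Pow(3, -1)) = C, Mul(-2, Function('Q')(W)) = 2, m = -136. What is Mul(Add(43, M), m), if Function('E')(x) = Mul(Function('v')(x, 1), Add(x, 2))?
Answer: -5712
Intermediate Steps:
Function('Q')(W) = -1 (Function('Q')(W) = Mul(Rational(-1, 2), 2) = -1)
Function('v')(P, C) = Mul(3, C)
Function('E')(x) = Add(6, Mul(3, x)) (Function('E')(x) = Mul(Mul(3, 1), Add(x, 2)) = Mul(3, Add(2, x)) = Add(6, Mul(3, x)))
M = -1 (M = Add(Mul(Pow(Add(2, -2), 2), Add(6, Mul(3, -2))), -1) = Add(Mul(Pow(0, 2), Add(6, -6)), -1) = Add(Mul(0, 0), -1) = Add(0, -1) = -1)
Mul(Add(43, M), m) = Mul(Add(43, -1), -136) = Mul(42, -136) = -5712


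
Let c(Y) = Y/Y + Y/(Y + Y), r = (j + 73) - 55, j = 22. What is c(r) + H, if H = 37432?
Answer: 74867/2 ≈ 37434.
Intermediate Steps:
r = 40 (r = (22 + 73) - 55 = 95 - 55 = 40)
c(Y) = 3/2 (c(Y) = 1 + Y/((2*Y)) = 1 + Y*(1/(2*Y)) = 1 + 1/2 = 3/2)
c(r) + H = 3/2 + 37432 = 74867/2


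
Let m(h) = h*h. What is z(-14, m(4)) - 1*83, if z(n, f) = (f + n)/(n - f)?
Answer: -1246/15 ≈ -83.067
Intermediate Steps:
m(h) = h²
z(n, f) = (f + n)/(n - f)
z(-14, m(4)) - 1*83 = (-1*4² - 1*(-14))/(4² - 1*(-14)) - 1*83 = (-1*16 + 14)/(16 + 14) - 83 = (-16 + 14)/30 - 83 = (1/30)*(-2) - 83 = -1/15 - 83 = -1246/15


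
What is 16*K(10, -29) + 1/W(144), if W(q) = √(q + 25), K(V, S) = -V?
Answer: -2079/13 ≈ -159.92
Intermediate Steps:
W(q) = √(25 + q)
16*K(10, -29) + 1/W(144) = 16*(-1*10) + 1/(√(25 + 144)) = 16*(-10) + 1/(√169) = -160 + 1/13 = -2079/13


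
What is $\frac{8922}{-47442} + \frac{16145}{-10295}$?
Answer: $- \frac{28593436}{16280513} \approx -1.7563$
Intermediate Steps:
$\frac{8922}{-47442} + \frac{16145}{-10295} = 8922 \left(- \frac{1}{47442}\right) + 16145 \left(- \frac{1}{10295}\right) = - \frac{1487}{7907} - \frac{3229}{2059} = - \frac{28593436}{16280513}$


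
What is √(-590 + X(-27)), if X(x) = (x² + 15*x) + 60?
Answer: I*√206 ≈ 14.353*I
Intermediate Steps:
X(x) = 60 + x² + 15*x
√(-590 + X(-27)) = √(-590 + (60 + (-27)² + 15*(-27))) = √(-590 + (60 + 729 - 405)) = √(-590 + 384) = √(-206) = I*√206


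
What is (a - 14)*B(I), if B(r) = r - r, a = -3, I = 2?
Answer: 0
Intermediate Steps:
B(r) = 0
(a - 14)*B(I) = (-3 - 14)*0 = -17*0 = 0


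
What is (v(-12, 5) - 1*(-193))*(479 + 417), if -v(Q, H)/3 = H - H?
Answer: 172928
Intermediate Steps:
v(Q, H) = 0 (v(Q, H) = -3*(H - H) = -3*0 = 0)
(v(-12, 5) - 1*(-193))*(479 + 417) = (0 - 1*(-193))*(479 + 417) = (0 + 193)*896 = 193*896 = 172928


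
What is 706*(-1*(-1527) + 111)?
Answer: 1156428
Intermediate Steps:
706*(-1*(-1527) + 111) = 706*(1527 + 111) = 706*1638 = 1156428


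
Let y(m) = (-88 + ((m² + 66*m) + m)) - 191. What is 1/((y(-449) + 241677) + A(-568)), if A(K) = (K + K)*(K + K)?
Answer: 1/1703412 ≈ 5.8706e-7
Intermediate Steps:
y(m) = -279 + m² + 67*m (y(m) = (-88 + (m² + 67*m)) - 191 = (-88 + m² + 67*m) - 191 = -279 + m² + 67*m)
A(K) = 4*K² (A(K) = (2*K)*(2*K) = 4*K²)
1/((y(-449) + 241677) + A(-568)) = 1/(((-279 + (-449)² + 67*(-449)) + 241677) + 4*(-568)²) = 1/(((-279 + 201601 - 30083) + 241677) + 4*322624) = 1/((171239 + 241677) + 1290496) = 1/(412916 + 1290496) = 1/1703412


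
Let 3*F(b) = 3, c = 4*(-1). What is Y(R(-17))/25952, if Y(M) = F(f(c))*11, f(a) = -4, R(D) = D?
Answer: 11/25952 ≈ 0.00042386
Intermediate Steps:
c = -4
F(b) = 1 (F(b) = (1/3)*3 = 1)
Y(M) = 11 (Y(M) = 1*11 = 11)
Y(R(-17))/25952 = 11/25952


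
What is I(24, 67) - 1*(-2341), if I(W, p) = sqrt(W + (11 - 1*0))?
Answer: 2341 + sqrt(35) ≈ 2346.9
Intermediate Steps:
I(W, p) = sqrt(11 + W) (I(W, p) = sqrt(W + (11 + 0)) = sqrt(W + 11) = sqrt(11 + W))
I(24, 67) - 1*(-2341) = sqrt(11 + 24) - 1*(-2341) = sqrt(35) + 2341 = 2341 + sqrt(35)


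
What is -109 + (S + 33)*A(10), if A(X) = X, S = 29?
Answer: 511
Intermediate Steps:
-109 + (S + 33)*A(10) = -109 + (29 + 33)*10 = -109 + 62*10 = -109 + 620 = 511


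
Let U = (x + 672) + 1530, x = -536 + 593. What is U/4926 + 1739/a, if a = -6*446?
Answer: -420205/2196996 ≈ -0.19126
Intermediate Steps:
x = 57
a = -2676
U = 2259 (U = (57 + 672) + 1530 = 729 + 1530 = 2259)
U/4926 + 1739/a = 2259/4926 + 1739/(-2676) = 2259*(1/4926) + 1739*(-1/2676) = 753/1642 - 1739/2676 = -420205/2196996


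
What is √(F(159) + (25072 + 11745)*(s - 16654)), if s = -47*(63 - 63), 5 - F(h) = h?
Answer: 2*I*√153287618 ≈ 24762.0*I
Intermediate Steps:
F(h) = 5 - h
s = 0 (s = -47*0 = 0)
√(F(159) + (25072 + 11745)*(s - 16654)) = √((5 - 1*159) + (25072 + 11745)*(0 - 16654)) = √((5 - 159) + 36817*(-16654)) = √(-154 - 613150318) = √(-613150472) = 2*I*√153287618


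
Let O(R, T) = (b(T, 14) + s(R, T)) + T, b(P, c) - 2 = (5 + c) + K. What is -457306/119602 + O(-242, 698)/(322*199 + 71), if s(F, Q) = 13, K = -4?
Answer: -14624326169/3836174349 ≈ -3.8122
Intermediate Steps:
b(P, c) = 3 + c (b(P, c) = 2 + ((5 + c) - 4) = 2 + (1 + c) = 3 + c)
O(R, T) = 30 + T (O(R, T) = ((3 + 14) + 13) + T = (17 + 13) + T = 30 + T)
-457306/119602 + O(-242, 698)/(322*199 + 71) = -457306/119602 + (30 + 698)/(322*199 + 71) = -457306*1/119602 + 728/(64078 + 71) = -228653/59801 + 728/64149 = -14624326169/3836174349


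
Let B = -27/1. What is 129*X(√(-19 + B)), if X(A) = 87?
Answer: 11223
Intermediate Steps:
B = -27 (B = -27*1 = -27)
129*X(√(-19 + B)) = 129*87 = 11223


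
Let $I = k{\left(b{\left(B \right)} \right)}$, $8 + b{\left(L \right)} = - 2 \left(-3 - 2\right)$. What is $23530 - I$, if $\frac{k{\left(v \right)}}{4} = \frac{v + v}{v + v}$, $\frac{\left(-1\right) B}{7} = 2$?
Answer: $23526$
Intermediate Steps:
$B = -14$ ($B = \left(-7\right) 2 = -14$)
$b{\left(L \right)} = 2$ ($b{\left(L \right)} = -8 - 2 \left(-3 - 2\right) = -8 - -10 = -8 + 10 = 2$)
$k{\left(v \right)} = 4$ ($k{\left(v \right)} = 4 \frac{v + v}{v + v} = 4 \frac{2 v}{2 v} = 4 \cdot 2 v \frac{1}{2 v} = 4 \cdot 1 = 4$)
$I = 4$
$23530 - I = 23530 - 4 = 23526$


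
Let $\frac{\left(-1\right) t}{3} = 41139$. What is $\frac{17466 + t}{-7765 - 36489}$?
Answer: $\frac{105951}{44254} \approx 2.3942$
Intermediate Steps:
$t = -123417$ ($t = \left(-3\right) 41139 = -123417$)
$\frac{17466 + t}{-7765 - 36489} = \frac{17466 - 123417}{-7765 - 36489} = - \frac{105951}{-44254} = \left(-105951\right) \left(- \frac{1}{44254}\right) = \frac{105951}{44254}$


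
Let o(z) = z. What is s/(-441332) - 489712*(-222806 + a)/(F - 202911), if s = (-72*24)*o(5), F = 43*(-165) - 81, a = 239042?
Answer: 97472685370064/2575503219 ≈ 37846.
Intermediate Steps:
F = -7176 (F = -7095 - 81 = -7176)
s = -8640 (s = -72*24*5 = -1728*5 = -8640)
s/(-441332) - 489712*(-222806 + a)/(F - 202911) = -8640/(-441332) - 489712*(-222806 + 239042)/(-7176 - 202911) = -8640*(-1/441332) - 489712/((-210087/16236)) = 2160/110333 - 489712/((-210087*1/16236)) = 2160/110333 - 489712/(-23343/1804) = 2160/110333 - 489712*(-1804/23343) = 2160/110333 + 883440448/23343 = 97472685370064/2575503219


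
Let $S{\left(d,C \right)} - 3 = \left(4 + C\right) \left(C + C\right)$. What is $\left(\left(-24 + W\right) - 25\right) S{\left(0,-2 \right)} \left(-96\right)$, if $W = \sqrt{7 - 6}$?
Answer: $-23040$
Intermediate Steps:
$W = 1$ ($W = \sqrt{1} = 1$)
$S{\left(d,C \right)} = 3 + 2 C \left(4 + C\right)$ ($S{\left(d,C \right)} = 3 + \left(4 + C\right) \left(C + C\right) = 3 + \left(4 + C\right) 2 C = 3 + 2 C \left(4 + C\right)$)
$\left(\left(-24 + W\right) - 25\right) S{\left(0,-2 \right)} \left(-96\right) = \left(\left(-24 + 1\right) - 25\right) \left(3 + 2 \left(-2\right)^{2} + 8 \left(-2\right)\right) \left(-96\right) = \left(-23 - 25\right) \left(3 + 2 \cdot 4 - 16\right) \left(-96\right) = - 48 \left(3 + 8 - 16\right) \left(-96\right) = \left(-48\right) \left(-5\right) \left(-96\right) = 240 \left(-96\right) = -23040$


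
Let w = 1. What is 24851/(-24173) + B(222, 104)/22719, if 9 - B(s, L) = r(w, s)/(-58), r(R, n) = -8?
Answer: -16366893740/15926405223 ≈ -1.0277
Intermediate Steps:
B(s, L) = 257/29 (B(s, L) = 9 - (-8)/(-58) = 9 - (-8)*(-1)/58 = 9 - 1*4/29 = 9 - 4/29 = 257/29)
24851/(-24173) + B(222, 104)/22719 = 24851/(-24173) + (257/29)/22719 = 24851*(-1/24173) + (257/29)*(1/22719) = -24851/24173 + 257/658851 = -16366893740/15926405223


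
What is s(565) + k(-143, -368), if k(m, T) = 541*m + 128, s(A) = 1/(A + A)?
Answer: -87275549/1130 ≈ -77235.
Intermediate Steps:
s(A) = 1/(2*A)
k(m, T) = 128 + 541*m
s(565) + k(-143, -368) = (1/2)/565 + (128 + 541*(-143)) = (1/2)*(1/565) + (128 - 77363) = 1/1130 - 77235 = -87275549/1130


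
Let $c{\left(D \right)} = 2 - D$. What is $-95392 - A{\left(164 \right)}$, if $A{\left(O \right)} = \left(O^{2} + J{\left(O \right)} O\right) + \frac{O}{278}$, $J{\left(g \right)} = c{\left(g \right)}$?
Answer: $- \frac{13305162}{139} \approx -95721.0$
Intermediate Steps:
$J{\left(g \right)} = 2 - g$
$A{\left(O \right)} = O^{2} + \frac{O}{278} + O \left(2 - O\right)$ ($A{\left(O \right)} = \left(O^{2} + \left(2 - O\right) O\right) + \frac{O}{278} = \left(O^{2} + O \left(2 - O\right)\right) + O \frac{1}{278} = \left(O^{2} + O \left(2 - O\right)\right) + \frac{O}{278} = O^{2} + \frac{O}{278} + O \left(2 - O\right)$)
$-95392 - A{\left(164 \right)} = -95392 - \frac{557}{278} \cdot 164 = -95392 - \frac{45674}{139} = - \frac{13305162}{139}$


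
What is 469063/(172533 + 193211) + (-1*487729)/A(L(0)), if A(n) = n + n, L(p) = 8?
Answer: -2787132037/91436 ≈ -30482.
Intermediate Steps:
A(n) = 2*n
469063/(172533 + 193211) + (-1*487729)/A(L(0)) = 469063/(172533 + 193211) + (-1*487729)/((2*8)) = 469063/365744 - 487729/16 = -2787132037/91436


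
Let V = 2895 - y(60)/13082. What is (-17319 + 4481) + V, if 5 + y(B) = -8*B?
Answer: -130073841/13082 ≈ -9943.0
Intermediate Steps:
y(B) = -5 - 8*B
V = 37872875/13082 (V = 2895 - (-5 - 8*60)/13082 = 2895 - (-5 - 480)/13082 = 2895 - (-485)/13082 = 2895 - 1*(-485/13082) = 2895 + 485/13082 = 37872875/13082 ≈ 2895.0)
(-17319 + 4481) + V = (-17319 + 4481) + 37872875/13082 = -12838 + 37872875/13082 = -130073841/13082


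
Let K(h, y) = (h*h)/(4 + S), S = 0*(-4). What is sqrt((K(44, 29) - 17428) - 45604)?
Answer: 2*I*sqrt(15637) ≈ 250.1*I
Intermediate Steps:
S = 0
K(h, y) = h**2/4 (K(h, y) = (h*h)/(4 + 0) = h**2/4)
sqrt((K(44, 29) - 17428) - 45604) = sqrt(((1/4)*44**2 - 17428) - 45604) = sqrt(((1/4)*1936 - 17428) - 45604) = sqrt((484 - 17428) - 45604) = sqrt(-16944 - 45604) = sqrt(-62548) = 2*I*sqrt(15637)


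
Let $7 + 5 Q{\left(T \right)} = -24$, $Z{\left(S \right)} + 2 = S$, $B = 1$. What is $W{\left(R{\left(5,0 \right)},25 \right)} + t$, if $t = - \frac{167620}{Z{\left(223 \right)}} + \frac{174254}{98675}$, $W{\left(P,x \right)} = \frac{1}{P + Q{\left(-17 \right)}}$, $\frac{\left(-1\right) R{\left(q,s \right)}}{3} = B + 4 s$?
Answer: $- \frac{44657242983}{59007650} \approx -756.8$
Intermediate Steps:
$Z{\left(S \right)} = -2 + S$
$Q{\left(T \right)} = - \frac{31}{5}$ ($Q{\left(T \right)} = - \frac{7}{5} + \frac{1}{5} \left(-24\right) = - \frac{7}{5} - \frac{24}{5} = - \frac{31}{5}$)
$R{\left(q,s \right)} = -3 - 12 s$ ($R{\left(q,s \right)} = - 3 \left(1 + 4 s\right) = -3 - 12 s$)
$W{\left(P,x \right)} = \frac{1}{- \frac{31}{5} + P}$ ($W{\left(P,x \right)} = \frac{1}{P - \frac{31}{5}} = \frac{1}{- \frac{31}{5} + P}$)
$t = - \frac{970670198}{1282775}$ ($t = - \frac{167620}{-2 + 223} + \frac{174254}{98675} = - \frac{167620}{221} + 174254 \cdot \frac{1}{98675} = \left(-167620\right) \frac{1}{221} + \frac{174254}{98675} = - \frac{9860}{13} + \frac{174254}{98675} = - \frac{970670198}{1282775} \approx -756.7$)
$W{\left(R{\left(5,0 \right)},25 \right)} + t = \frac{5}{-31 + 5 \left(-3 - 0\right)} - \frac{970670198}{1282775} = \frac{5}{-31 + 5 \left(-3 + 0\right)} - \frac{970670198}{1282775} = \frac{5}{-31 + 5 \left(-3\right)} - \frac{970670198}{1282775} = \frac{5}{-31 - 15} - \frac{970670198}{1282775} = \frac{5}{-46} - \frac{970670198}{1282775} = 5 \left(- \frac{1}{46}\right) - \frac{970670198}{1282775} = - \frac{5}{46} - \frac{970670198}{1282775} = - \frac{44657242983}{59007650}$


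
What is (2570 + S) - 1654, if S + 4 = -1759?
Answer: -847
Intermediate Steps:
S = -1763 (S = -4 - 1759 = -1763)
(2570 + S) - 1654 = (2570 - 1763) - 1654 = 807 - 1654 = -847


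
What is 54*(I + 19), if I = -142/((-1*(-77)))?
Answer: 71334/77 ≈ 926.42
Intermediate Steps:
I = -142/77 ≈ -1.8442
54*(I + 19) = 54*(-142/77 + 19) = 54*(1321/77) = 71334/77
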